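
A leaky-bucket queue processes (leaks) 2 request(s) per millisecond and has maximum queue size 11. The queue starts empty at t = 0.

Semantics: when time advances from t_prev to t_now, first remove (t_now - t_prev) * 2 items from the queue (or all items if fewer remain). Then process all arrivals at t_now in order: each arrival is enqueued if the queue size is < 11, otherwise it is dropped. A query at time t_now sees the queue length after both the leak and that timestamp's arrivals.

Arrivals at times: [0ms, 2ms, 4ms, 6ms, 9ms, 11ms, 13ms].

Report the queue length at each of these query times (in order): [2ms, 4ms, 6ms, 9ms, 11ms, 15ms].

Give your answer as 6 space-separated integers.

Queue lengths at query times:
  query t=2ms: backlog = 1
  query t=4ms: backlog = 1
  query t=6ms: backlog = 1
  query t=9ms: backlog = 1
  query t=11ms: backlog = 1
  query t=15ms: backlog = 0

Answer: 1 1 1 1 1 0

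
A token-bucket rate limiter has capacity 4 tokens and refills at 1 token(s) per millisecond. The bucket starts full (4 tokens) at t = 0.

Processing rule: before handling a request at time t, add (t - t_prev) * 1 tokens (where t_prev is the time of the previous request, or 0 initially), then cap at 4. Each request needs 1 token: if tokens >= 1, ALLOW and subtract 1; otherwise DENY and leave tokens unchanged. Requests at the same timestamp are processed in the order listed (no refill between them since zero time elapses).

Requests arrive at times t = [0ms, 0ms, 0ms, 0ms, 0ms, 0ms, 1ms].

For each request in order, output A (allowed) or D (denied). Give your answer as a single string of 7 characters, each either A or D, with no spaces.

Answer: AAAADDA

Derivation:
Simulating step by step:
  req#1 t=0ms: ALLOW
  req#2 t=0ms: ALLOW
  req#3 t=0ms: ALLOW
  req#4 t=0ms: ALLOW
  req#5 t=0ms: DENY
  req#6 t=0ms: DENY
  req#7 t=1ms: ALLOW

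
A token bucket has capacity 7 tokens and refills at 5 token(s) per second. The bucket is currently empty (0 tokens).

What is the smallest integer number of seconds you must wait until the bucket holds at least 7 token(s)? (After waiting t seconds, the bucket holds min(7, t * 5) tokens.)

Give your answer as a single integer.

Need t * 5 >= 7, so t >= 7/5.
Smallest integer t = ceil(7/5) = 2.

Answer: 2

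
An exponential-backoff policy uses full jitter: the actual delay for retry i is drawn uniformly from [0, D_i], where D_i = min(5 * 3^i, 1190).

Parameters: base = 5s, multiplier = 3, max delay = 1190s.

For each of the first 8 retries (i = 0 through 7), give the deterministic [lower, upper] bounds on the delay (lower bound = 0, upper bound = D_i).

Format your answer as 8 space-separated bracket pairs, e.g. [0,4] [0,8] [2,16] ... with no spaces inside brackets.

Answer: [0,5] [0,15] [0,45] [0,135] [0,405] [0,1190] [0,1190] [0,1190]

Derivation:
Computing bounds per retry:
  i=0: D_i=min(5*3^0,1190)=5, bounds=[0,5]
  i=1: D_i=min(5*3^1,1190)=15, bounds=[0,15]
  i=2: D_i=min(5*3^2,1190)=45, bounds=[0,45]
  i=3: D_i=min(5*3^3,1190)=135, bounds=[0,135]
  i=4: D_i=min(5*3^4,1190)=405, bounds=[0,405]
  i=5: D_i=min(5*3^5,1190)=1190, bounds=[0,1190]
  i=6: D_i=min(5*3^6,1190)=1190, bounds=[0,1190]
  i=7: D_i=min(5*3^7,1190)=1190, bounds=[0,1190]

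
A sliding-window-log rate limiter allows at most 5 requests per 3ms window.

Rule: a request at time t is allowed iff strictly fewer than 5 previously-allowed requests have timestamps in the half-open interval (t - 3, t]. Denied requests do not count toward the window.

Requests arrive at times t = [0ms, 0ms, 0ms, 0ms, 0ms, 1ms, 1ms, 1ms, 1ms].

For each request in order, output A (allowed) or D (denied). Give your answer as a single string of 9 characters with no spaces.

Tracking allowed requests in the window:
  req#1 t=0ms: ALLOW
  req#2 t=0ms: ALLOW
  req#3 t=0ms: ALLOW
  req#4 t=0ms: ALLOW
  req#5 t=0ms: ALLOW
  req#6 t=1ms: DENY
  req#7 t=1ms: DENY
  req#8 t=1ms: DENY
  req#9 t=1ms: DENY

Answer: AAAAADDDD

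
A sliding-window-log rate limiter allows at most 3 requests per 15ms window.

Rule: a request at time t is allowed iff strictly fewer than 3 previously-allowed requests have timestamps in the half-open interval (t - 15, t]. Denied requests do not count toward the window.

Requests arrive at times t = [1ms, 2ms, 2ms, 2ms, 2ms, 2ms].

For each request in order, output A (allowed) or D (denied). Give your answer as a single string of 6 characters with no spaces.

Answer: AAADDD

Derivation:
Tracking allowed requests in the window:
  req#1 t=1ms: ALLOW
  req#2 t=2ms: ALLOW
  req#3 t=2ms: ALLOW
  req#4 t=2ms: DENY
  req#5 t=2ms: DENY
  req#6 t=2ms: DENY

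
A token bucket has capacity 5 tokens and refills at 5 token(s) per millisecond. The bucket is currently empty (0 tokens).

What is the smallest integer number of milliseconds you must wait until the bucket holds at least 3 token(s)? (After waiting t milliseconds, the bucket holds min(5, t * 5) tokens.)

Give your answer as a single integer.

Need t * 5 >= 3, so t >= 3/5.
Smallest integer t = ceil(3/5) = 1.

Answer: 1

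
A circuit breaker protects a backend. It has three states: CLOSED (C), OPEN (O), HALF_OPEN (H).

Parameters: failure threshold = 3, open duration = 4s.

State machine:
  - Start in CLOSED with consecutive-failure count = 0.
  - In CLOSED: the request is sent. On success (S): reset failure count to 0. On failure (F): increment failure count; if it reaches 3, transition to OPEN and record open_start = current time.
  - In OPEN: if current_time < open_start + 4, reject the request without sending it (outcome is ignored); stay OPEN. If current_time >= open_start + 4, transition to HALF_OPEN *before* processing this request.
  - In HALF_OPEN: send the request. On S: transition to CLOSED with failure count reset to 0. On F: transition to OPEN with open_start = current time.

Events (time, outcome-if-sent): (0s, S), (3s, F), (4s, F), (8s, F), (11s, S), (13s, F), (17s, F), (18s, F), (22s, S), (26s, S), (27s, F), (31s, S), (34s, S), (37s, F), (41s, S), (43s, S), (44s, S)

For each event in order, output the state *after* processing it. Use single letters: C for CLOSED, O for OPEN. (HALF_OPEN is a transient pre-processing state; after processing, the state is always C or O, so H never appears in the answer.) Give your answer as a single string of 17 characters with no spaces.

Answer: CCCOOOOOCCCCCCCCC

Derivation:
State after each event:
  event#1 t=0s outcome=S: state=CLOSED
  event#2 t=3s outcome=F: state=CLOSED
  event#3 t=4s outcome=F: state=CLOSED
  event#4 t=8s outcome=F: state=OPEN
  event#5 t=11s outcome=S: state=OPEN
  event#6 t=13s outcome=F: state=OPEN
  event#7 t=17s outcome=F: state=OPEN
  event#8 t=18s outcome=F: state=OPEN
  event#9 t=22s outcome=S: state=CLOSED
  event#10 t=26s outcome=S: state=CLOSED
  event#11 t=27s outcome=F: state=CLOSED
  event#12 t=31s outcome=S: state=CLOSED
  event#13 t=34s outcome=S: state=CLOSED
  event#14 t=37s outcome=F: state=CLOSED
  event#15 t=41s outcome=S: state=CLOSED
  event#16 t=43s outcome=S: state=CLOSED
  event#17 t=44s outcome=S: state=CLOSED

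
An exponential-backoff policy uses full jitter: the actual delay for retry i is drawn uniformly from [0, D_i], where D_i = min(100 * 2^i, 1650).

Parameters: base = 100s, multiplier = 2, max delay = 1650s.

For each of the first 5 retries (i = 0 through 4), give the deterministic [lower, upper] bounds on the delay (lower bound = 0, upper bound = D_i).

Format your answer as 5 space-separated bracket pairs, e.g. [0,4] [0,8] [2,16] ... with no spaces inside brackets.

Computing bounds per retry:
  i=0: D_i=min(100*2^0,1650)=100, bounds=[0,100]
  i=1: D_i=min(100*2^1,1650)=200, bounds=[0,200]
  i=2: D_i=min(100*2^2,1650)=400, bounds=[0,400]
  i=3: D_i=min(100*2^3,1650)=800, bounds=[0,800]
  i=4: D_i=min(100*2^4,1650)=1600, bounds=[0,1600]

Answer: [0,100] [0,200] [0,400] [0,800] [0,1600]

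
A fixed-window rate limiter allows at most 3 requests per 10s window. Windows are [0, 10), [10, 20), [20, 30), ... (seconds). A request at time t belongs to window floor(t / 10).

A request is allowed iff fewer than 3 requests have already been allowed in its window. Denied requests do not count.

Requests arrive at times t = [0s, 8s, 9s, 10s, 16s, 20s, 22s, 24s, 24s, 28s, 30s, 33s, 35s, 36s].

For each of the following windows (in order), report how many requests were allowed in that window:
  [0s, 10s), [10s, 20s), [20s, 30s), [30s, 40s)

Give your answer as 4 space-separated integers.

Answer: 3 2 3 3

Derivation:
Processing requests:
  req#1 t=0s (window 0): ALLOW
  req#2 t=8s (window 0): ALLOW
  req#3 t=9s (window 0): ALLOW
  req#4 t=10s (window 1): ALLOW
  req#5 t=16s (window 1): ALLOW
  req#6 t=20s (window 2): ALLOW
  req#7 t=22s (window 2): ALLOW
  req#8 t=24s (window 2): ALLOW
  req#9 t=24s (window 2): DENY
  req#10 t=28s (window 2): DENY
  req#11 t=30s (window 3): ALLOW
  req#12 t=33s (window 3): ALLOW
  req#13 t=35s (window 3): ALLOW
  req#14 t=36s (window 3): DENY

Allowed counts by window: 3 2 3 3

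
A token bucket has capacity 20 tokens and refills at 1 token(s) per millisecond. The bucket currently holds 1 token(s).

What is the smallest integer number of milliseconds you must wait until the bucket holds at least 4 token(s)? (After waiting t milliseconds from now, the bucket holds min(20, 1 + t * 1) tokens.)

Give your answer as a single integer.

Need 1 + t * 1 >= 4, so t >= 3/1.
Smallest integer t = ceil(3/1) = 3.

Answer: 3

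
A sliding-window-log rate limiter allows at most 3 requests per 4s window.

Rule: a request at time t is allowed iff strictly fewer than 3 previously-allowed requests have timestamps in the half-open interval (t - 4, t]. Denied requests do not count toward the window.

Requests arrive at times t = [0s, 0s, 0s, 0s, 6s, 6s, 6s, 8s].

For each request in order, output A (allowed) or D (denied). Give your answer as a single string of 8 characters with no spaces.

Answer: AAADAAAD

Derivation:
Tracking allowed requests in the window:
  req#1 t=0s: ALLOW
  req#2 t=0s: ALLOW
  req#3 t=0s: ALLOW
  req#4 t=0s: DENY
  req#5 t=6s: ALLOW
  req#6 t=6s: ALLOW
  req#7 t=6s: ALLOW
  req#8 t=8s: DENY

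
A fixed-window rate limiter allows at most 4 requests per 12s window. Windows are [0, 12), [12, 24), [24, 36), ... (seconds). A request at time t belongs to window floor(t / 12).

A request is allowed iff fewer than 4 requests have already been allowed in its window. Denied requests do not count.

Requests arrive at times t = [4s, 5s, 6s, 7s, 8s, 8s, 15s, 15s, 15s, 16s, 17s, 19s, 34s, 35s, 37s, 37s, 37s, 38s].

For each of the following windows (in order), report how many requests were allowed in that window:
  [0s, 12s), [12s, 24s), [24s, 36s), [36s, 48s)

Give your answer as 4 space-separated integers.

Answer: 4 4 2 4

Derivation:
Processing requests:
  req#1 t=4s (window 0): ALLOW
  req#2 t=5s (window 0): ALLOW
  req#3 t=6s (window 0): ALLOW
  req#4 t=7s (window 0): ALLOW
  req#5 t=8s (window 0): DENY
  req#6 t=8s (window 0): DENY
  req#7 t=15s (window 1): ALLOW
  req#8 t=15s (window 1): ALLOW
  req#9 t=15s (window 1): ALLOW
  req#10 t=16s (window 1): ALLOW
  req#11 t=17s (window 1): DENY
  req#12 t=19s (window 1): DENY
  req#13 t=34s (window 2): ALLOW
  req#14 t=35s (window 2): ALLOW
  req#15 t=37s (window 3): ALLOW
  req#16 t=37s (window 3): ALLOW
  req#17 t=37s (window 3): ALLOW
  req#18 t=38s (window 3): ALLOW

Allowed counts by window: 4 4 2 4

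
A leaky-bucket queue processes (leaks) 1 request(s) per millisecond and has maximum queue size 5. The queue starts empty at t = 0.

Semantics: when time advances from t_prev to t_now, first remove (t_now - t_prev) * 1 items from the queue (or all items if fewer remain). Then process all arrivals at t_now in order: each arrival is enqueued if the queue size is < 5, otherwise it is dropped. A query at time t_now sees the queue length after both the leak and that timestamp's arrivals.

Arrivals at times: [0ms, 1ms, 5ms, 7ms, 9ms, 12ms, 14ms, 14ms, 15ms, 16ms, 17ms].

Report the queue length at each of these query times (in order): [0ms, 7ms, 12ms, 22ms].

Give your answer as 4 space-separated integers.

Answer: 1 1 1 0

Derivation:
Queue lengths at query times:
  query t=0ms: backlog = 1
  query t=7ms: backlog = 1
  query t=12ms: backlog = 1
  query t=22ms: backlog = 0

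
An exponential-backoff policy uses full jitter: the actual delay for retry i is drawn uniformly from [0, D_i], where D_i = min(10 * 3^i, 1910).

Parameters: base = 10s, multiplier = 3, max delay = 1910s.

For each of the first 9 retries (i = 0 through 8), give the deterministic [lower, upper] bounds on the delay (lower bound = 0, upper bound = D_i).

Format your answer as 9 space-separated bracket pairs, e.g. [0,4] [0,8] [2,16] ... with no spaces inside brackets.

Answer: [0,10] [0,30] [0,90] [0,270] [0,810] [0,1910] [0,1910] [0,1910] [0,1910]

Derivation:
Computing bounds per retry:
  i=0: D_i=min(10*3^0,1910)=10, bounds=[0,10]
  i=1: D_i=min(10*3^1,1910)=30, bounds=[0,30]
  i=2: D_i=min(10*3^2,1910)=90, bounds=[0,90]
  i=3: D_i=min(10*3^3,1910)=270, bounds=[0,270]
  i=4: D_i=min(10*3^4,1910)=810, bounds=[0,810]
  i=5: D_i=min(10*3^5,1910)=1910, bounds=[0,1910]
  i=6: D_i=min(10*3^6,1910)=1910, bounds=[0,1910]
  i=7: D_i=min(10*3^7,1910)=1910, bounds=[0,1910]
  i=8: D_i=min(10*3^8,1910)=1910, bounds=[0,1910]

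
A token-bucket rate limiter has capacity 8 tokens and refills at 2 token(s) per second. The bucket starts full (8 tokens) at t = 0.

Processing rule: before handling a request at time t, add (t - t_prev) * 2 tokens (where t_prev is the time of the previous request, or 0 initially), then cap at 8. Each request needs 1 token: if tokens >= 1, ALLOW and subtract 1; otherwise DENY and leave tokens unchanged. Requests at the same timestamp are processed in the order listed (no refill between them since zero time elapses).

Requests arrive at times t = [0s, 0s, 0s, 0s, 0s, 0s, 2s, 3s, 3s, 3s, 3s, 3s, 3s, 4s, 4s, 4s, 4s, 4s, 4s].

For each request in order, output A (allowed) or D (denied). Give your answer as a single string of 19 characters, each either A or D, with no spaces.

Answer: AAAAAAAAAAAAAAAADDD

Derivation:
Simulating step by step:
  req#1 t=0s: ALLOW
  req#2 t=0s: ALLOW
  req#3 t=0s: ALLOW
  req#4 t=0s: ALLOW
  req#5 t=0s: ALLOW
  req#6 t=0s: ALLOW
  req#7 t=2s: ALLOW
  req#8 t=3s: ALLOW
  req#9 t=3s: ALLOW
  req#10 t=3s: ALLOW
  req#11 t=3s: ALLOW
  req#12 t=3s: ALLOW
  req#13 t=3s: ALLOW
  req#14 t=4s: ALLOW
  req#15 t=4s: ALLOW
  req#16 t=4s: ALLOW
  req#17 t=4s: DENY
  req#18 t=4s: DENY
  req#19 t=4s: DENY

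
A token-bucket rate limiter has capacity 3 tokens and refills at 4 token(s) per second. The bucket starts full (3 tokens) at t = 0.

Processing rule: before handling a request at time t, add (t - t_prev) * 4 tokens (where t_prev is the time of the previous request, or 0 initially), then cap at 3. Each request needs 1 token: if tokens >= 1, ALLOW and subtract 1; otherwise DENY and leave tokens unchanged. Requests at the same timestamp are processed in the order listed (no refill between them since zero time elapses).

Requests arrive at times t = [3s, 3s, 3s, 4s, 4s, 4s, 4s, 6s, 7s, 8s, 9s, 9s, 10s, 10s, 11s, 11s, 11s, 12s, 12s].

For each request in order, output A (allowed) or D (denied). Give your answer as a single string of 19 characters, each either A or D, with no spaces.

Simulating step by step:
  req#1 t=3s: ALLOW
  req#2 t=3s: ALLOW
  req#3 t=3s: ALLOW
  req#4 t=4s: ALLOW
  req#5 t=4s: ALLOW
  req#6 t=4s: ALLOW
  req#7 t=4s: DENY
  req#8 t=6s: ALLOW
  req#9 t=7s: ALLOW
  req#10 t=8s: ALLOW
  req#11 t=9s: ALLOW
  req#12 t=9s: ALLOW
  req#13 t=10s: ALLOW
  req#14 t=10s: ALLOW
  req#15 t=11s: ALLOW
  req#16 t=11s: ALLOW
  req#17 t=11s: ALLOW
  req#18 t=12s: ALLOW
  req#19 t=12s: ALLOW

Answer: AAAAAADAAAAAAAAAAAA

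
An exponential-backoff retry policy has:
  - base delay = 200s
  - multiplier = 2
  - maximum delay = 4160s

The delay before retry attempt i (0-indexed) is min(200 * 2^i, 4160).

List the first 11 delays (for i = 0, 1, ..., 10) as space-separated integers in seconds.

Computing each delay:
  i=0: min(200*2^0, 4160) = 200
  i=1: min(200*2^1, 4160) = 400
  i=2: min(200*2^2, 4160) = 800
  i=3: min(200*2^3, 4160) = 1600
  i=4: min(200*2^4, 4160) = 3200
  i=5: min(200*2^5, 4160) = 4160
  i=6: min(200*2^6, 4160) = 4160
  i=7: min(200*2^7, 4160) = 4160
  i=8: min(200*2^8, 4160) = 4160
  i=9: min(200*2^9, 4160) = 4160
  i=10: min(200*2^10, 4160) = 4160

Answer: 200 400 800 1600 3200 4160 4160 4160 4160 4160 4160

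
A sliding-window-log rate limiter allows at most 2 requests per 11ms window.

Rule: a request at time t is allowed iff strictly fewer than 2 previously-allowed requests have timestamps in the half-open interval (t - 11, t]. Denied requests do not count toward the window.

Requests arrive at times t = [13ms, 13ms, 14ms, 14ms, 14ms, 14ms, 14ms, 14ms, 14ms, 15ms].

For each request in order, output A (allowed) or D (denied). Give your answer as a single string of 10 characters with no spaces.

Answer: AADDDDDDDD

Derivation:
Tracking allowed requests in the window:
  req#1 t=13ms: ALLOW
  req#2 t=13ms: ALLOW
  req#3 t=14ms: DENY
  req#4 t=14ms: DENY
  req#5 t=14ms: DENY
  req#6 t=14ms: DENY
  req#7 t=14ms: DENY
  req#8 t=14ms: DENY
  req#9 t=14ms: DENY
  req#10 t=15ms: DENY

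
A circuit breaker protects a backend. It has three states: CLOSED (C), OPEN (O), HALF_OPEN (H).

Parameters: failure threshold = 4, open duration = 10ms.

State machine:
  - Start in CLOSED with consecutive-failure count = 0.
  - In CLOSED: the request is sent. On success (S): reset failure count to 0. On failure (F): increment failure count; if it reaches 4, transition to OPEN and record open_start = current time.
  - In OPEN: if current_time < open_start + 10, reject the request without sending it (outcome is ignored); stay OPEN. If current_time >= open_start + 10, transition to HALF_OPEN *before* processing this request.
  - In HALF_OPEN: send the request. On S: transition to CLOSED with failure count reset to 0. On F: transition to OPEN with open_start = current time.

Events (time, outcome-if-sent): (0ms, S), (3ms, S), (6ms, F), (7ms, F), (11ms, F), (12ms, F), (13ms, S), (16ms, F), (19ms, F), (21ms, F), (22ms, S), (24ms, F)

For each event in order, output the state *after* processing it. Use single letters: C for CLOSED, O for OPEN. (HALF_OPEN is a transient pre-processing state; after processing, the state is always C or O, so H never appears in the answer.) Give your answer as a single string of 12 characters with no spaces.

Answer: CCCCCOOOOOCC

Derivation:
State after each event:
  event#1 t=0ms outcome=S: state=CLOSED
  event#2 t=3ms outcome=S: state=CLOSED
  event#3 t=6ms outcome=F: state=CLOSED
  event#4 t=7ms outcome=F: state=CLOSED
  event#5 t=11ms outcome=F: state=CLOSED
  event#6 t=12ms outcome=F: state=OPEN
  event#7 t=13ms outcome=S: state=OPEN
  event#8 t=16ms outcome=F: state=OPEN
  event#9 t=19ms outcome=F: state=OPEN
  event#10 t=21ms outcome=F: state=OPEN
  event#11 t=22ms outcome=S: state=CLOSED
  event#12 t=24ms outcome=F: state=CLOSED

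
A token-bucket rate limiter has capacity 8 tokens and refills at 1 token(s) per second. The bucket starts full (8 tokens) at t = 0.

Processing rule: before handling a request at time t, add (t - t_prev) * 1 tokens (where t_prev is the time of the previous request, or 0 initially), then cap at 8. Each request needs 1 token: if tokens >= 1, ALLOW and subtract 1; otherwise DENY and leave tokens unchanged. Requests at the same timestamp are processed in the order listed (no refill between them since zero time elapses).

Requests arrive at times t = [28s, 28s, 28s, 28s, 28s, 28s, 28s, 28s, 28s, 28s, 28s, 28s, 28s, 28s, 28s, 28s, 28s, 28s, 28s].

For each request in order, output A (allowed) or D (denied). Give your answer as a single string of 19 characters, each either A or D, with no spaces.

Answer: AAAAAAAADDDDDDDDDDD

Derivation:
Simulating step by step:
  req#1 t=28s: ALLOW
  req#2 t=28s: ALLOW
  req#3 t=28s: ALLOW
  req#4 t=28s: ALLOW
  req#5 t=28s: ALLOW
  req#6 t=28s: ALLOW
  req#7 t=28s: ALLOW
  req#8 t=28s: ALLOW
  req#9 t=28s: DENY
  req#10 t=28s: DENY
  req#11 t=28s: DENY
  req#12 t=28s: DENY
  req#13 t=28s: DENY
  req#14 t=28s: DENY
  req#15 t=28s: DENY
  req#16 t=28s: DENY
  req#17 t=28s: DENY
  req#18 t=28s: DENY
  req#19 t=28s: DENY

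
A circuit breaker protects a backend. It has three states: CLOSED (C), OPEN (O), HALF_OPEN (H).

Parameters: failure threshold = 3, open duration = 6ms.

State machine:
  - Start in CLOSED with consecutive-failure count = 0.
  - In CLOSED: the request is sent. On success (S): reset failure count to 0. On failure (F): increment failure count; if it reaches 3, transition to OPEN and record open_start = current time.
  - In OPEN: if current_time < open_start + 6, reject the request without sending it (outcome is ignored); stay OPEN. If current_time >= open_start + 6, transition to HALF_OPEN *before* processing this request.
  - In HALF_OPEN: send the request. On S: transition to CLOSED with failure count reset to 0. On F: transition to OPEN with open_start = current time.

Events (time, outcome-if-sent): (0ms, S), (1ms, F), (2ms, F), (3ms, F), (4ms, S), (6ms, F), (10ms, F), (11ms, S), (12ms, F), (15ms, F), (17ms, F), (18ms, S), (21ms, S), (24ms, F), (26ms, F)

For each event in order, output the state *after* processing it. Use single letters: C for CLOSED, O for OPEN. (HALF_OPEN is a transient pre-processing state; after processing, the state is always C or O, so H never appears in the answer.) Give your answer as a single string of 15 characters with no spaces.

State after each event:
  event#1 t=0ms outcome=S: state=CLOSED
  event#2 t=1ms outcome=F: state=CLOSED
  event#3 t=2ms outcome=F: state=CLOSED
  event#4 t=3ms outcome=F: state=OPEN
  event#5 t=4ms outcome=S: state=OPEN
  event#6 t=6ms outcome=F: state=OPEN
  event#7 t=10ms outcome=F: state=OPEN
  event#8 t=11ms outcome=S: state=OPEN
  event#9 t=12ms outcome=F: state=OPEN
  event#10 t=15ms outcome=F: state=OPEN
  event#11 t=17ms outcome=F: state=OPEN
  event#12 t=18ms outcome=S: state=OPEN
  event#13 t=21ms outcome=S: state=OPEN
  event#14 t=24ms outcome=F: state=OPEN
  event#15 t=26ms outcome=F: state=OPEN

Answer: CCCOOOOOOOOOOOO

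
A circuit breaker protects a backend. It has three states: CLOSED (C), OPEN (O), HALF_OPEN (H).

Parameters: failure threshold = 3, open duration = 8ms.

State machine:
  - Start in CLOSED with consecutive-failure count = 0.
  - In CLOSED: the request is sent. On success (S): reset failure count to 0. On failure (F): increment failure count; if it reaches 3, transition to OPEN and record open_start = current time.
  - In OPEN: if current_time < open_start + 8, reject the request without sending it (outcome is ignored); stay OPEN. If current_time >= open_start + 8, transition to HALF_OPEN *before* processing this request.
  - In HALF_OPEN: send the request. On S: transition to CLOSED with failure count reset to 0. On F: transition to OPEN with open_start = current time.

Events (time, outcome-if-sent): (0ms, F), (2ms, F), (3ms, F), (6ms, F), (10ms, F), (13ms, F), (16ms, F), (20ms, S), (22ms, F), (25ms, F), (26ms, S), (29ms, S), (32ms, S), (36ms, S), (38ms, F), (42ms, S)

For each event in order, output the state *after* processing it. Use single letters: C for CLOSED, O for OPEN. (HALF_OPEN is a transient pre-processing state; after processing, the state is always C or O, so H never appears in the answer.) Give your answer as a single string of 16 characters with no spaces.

State after each event:
  event#1 t=0ms outcome=F: state=CLOSED
  event#2 t=2ms outcome=F: state=CLOSED
  event#3 t=3ms outcome=F: state=OPEN
  event#4 t=6ms outcome=F: state=OPEN
  event#5 t=10ms outcome=F: state=OPEN
  event#6 t=13ms outcome=F: state=OPEN
  event#7 t=16ms outcome=F: state=OPEN
  event#8 t=20ms outcome=S: state=OPEN
  event#9 t=22ms outcome=F: state=OPEN
  event#10 t=25ms outcome=F: state=OPEN
  event#11 t=26ms outcome=S: state=OPEN
  event#12 t=29ms outcome=S: state=OPEN
  event#13 t=32ms outcome=S: state=CLOSED
  event#14 t=36ms outcome=S: state=CLOSED
  event#15 t=38ms outcome=F: state=CLOSED
  event#16 t=42ms outcome=S: state=CLOSED

Answer: CCOOOOOOOOOOCCCC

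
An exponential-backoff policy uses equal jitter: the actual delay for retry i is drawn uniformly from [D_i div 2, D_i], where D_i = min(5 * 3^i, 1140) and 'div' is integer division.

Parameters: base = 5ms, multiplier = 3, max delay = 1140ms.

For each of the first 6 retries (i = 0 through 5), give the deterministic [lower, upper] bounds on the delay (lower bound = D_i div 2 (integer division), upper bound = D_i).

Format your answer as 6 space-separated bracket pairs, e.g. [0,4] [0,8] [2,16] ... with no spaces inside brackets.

Answer: [2,5] [7,15] [22,45] [67,135] [202,405] [570,1140]

Derivation:
Computing bounds per retry:
  i=0: D_i=min(5*3^0,1140)=5, bounds=[2,5]
  i=1: D_i=min(5*3^1,1140)=15, bounds=[7,15]
  i=2: D_i=min(5*3^2,1140)=45, bounds=[22,45]
  i=3: D_i=min(5*3^3,1140)=135, bounds=[67,135]
  i=4: D_i=min(5*3^4,1140)=405, bounds=[202,405]
  i=5: D_i=min(5*3^5,1140)=1140, bounds=[570,1140]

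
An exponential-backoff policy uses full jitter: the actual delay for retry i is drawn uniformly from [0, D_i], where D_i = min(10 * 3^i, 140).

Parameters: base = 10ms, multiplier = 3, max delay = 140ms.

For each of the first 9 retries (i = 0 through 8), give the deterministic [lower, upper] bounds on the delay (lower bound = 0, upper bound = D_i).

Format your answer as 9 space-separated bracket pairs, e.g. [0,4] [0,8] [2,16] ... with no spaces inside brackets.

Answer: [0,10] [0,30] [0,90] [0,140] [0,140] [0,140] [0,140] [0,140] [0,140]

Derivation:
Computing bounds per retry:
  i=0: D_i=min(10*3^0,140)=10, bounds=[0,10]
  i=1: D_i=min(10*3^1,140)=30, bounds=[0,30]
  i=2: D_i=min(10*3^2,140)=90, bounds=[0,90]
  i=3: D_i=min(10*3^3,140)=140, bounds=[0,140]
  i=4: D_i=min(10*3^4,140)=140, bounds=[0,140]
  i=5: D_i=min(10*3^5,140)=140, bounds=[0,140]
  i=6: D_i=min(10*3^6,140)=140, bounds=[0,140]
  i=7: D_i=min(10*3^7,140)=140, bounds=[0,140]
  i=8: D_i=min(10*3^8,140)=140, bounds=[0,140]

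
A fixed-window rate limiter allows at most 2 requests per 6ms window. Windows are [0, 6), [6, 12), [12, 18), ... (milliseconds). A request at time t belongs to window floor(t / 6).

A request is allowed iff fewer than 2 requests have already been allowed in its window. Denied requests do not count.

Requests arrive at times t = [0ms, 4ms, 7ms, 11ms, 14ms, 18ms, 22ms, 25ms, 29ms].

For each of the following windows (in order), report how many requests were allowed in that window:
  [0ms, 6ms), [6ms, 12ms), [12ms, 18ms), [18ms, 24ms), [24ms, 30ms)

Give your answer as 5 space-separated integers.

Processing requests:
  req#1 t=0ms (window 0): ALLOW
  req#2 t=4ms (window 0): ALLOW
  req#3 t=7ms (window 1): ALLOW
  req#4 t=11ms (window 1): ALLOW
  req#5 t=14ms (window 2): ALLOW
  req#6 t=18ms (window 3): ALLOW
  req#7 t=22ms (window 3): ALLOW
  req#8 t=25ms (window 4): ALLOW
  req#9 t=29ms (window 4): ALLOW

Allowed counts by window: 2 2 1 2 2

Answer: 2 2 1 2 2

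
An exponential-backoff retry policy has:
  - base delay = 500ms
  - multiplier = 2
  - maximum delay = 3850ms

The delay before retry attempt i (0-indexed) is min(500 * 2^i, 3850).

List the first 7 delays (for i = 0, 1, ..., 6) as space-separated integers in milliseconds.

Answer: 500 1000 2000 3850 3850 3850 3850

Derivation:
Computing each delay:
  i=0: min(500*2^0, 3850) = 500
  i=1: min(500*2^1, 3850) = 1000
  i=2: min(500*2^2, 3850) = 2000
  i=3: min(500*2^3, 3850) = 3850
  i=4: min(500*2^4, 3850) = 3850
  i=5: min(500*2^5, 3850) = 3850
  i=6: min(500*2^6, 3850) = 3850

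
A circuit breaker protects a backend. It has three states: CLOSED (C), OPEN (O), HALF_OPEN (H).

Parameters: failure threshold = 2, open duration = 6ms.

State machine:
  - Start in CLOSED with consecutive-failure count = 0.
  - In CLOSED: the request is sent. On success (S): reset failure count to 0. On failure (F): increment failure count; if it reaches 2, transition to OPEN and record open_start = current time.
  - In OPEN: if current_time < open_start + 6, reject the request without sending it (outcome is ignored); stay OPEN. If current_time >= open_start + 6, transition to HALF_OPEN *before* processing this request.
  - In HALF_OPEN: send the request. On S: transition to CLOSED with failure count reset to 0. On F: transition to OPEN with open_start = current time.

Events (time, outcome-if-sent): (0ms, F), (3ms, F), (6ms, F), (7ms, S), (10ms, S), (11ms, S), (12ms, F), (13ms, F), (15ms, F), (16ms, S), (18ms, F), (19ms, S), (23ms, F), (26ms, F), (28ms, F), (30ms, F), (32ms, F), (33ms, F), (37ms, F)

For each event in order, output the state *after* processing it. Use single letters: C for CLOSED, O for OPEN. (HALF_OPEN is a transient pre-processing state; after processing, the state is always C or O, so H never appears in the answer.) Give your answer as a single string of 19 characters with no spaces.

State after each event:
  event#1 t=0ms outcome=F: state=CLOSED
  event#2 t=3ms outcome=F: state=OPEN
  event#3 t=6ms outcome=F: state=OPEN
  event#4 t=7ms outcome=S: state=OPEN
  event#5 t=10ms outcome=S: state=CLOSED
  event#6 t=11ms outcome=S: state=CLOSED
  event#7 t=12ms outcome=F: state=CLOSED
  event#8 t=13ms outcome=F: state=OPEN
  event#9 t=15ms outcome=F: state=OPEN
  event#10 t=16ms outcome=S: state=OPEN
  event#11 t=18ms outcome=F: state=OPEN
  event#12 t=19ms outcome=S: state=CLOSED
  event#13 t=23ms outcome=F: state=CLOSED
  event#14 t=26ms outcome=F: state=OPEN
  event#15 t=28ms outcome=F: state=OPEN
  event#16 t=30ms outcome=F: state=OPEN
  event#17 t=32ms outcome=F: state=OPEN
  event#18 t=33ms outcome=F: state=OPEN
  event#19 t=37ms outcome=F: state=OPEN

Answer: COOOCCCOOOOCCOOOOOO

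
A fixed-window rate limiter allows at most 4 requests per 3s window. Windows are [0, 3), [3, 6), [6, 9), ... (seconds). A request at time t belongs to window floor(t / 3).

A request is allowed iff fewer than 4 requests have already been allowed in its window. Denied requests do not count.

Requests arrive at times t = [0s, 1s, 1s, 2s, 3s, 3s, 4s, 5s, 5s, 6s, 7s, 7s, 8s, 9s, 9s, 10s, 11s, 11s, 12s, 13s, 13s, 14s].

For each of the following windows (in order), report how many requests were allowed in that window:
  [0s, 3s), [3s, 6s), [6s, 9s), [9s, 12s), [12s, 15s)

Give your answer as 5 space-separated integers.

Answer: 4 4 4 4 4

Derivation:
Processing requests:
  req#1 t=0s (window 0): ALLOW
  req#2 t=1s (window 0): ALLOW
  req#3 t=1s (window 0): ALLOW
  req#4 t=2s (window 0): ALLOW
  req#5 t=3s (window 1): ALLOW
  req#6 t=3s (window 1): ALLOW
  req#7 t=4s (window 1): ALLOW
  req#8 t=5s (window 1): ALLOW
  req#9 t=5s (window 1): DENY
  req#10 t=6s (window 2): ALLOW
  req#11 t=7s (window 2): ALLOW
  req#12 t=7s (window 2): ALLOW
  req#13 t=8s (window 2): ALLOW
  req#14 t=9s (window 3): ALLOW
  req#15 t=9s (window 3): ALLOW
  req#16 t=10s (window 3): ALLOW
  req#17 t=11s (window 3): ALLOW
  req#18 t=11s (window 3): DENY
  req#19 t=12s (window 4): ALLOW
  req#20 t=13s (window 4): ALLOW
  req#21 t=13s (window 4): ALLOW
  req#22 t=14s (window 4): ALLOW

Allowed counts by window: 4 4 4 4 4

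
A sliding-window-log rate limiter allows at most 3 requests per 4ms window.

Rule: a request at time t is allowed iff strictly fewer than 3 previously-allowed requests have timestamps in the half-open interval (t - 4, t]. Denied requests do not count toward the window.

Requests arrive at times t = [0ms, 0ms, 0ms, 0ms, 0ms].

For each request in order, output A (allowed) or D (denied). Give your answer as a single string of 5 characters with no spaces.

Tracking allowed requests in the window:
  req#1 t=0ms: ALLOW
  req#2 t=0ms: ALLOW
  req#3 t=0ms: ALLOW
  req#4 t=0ms: DENY
  req#5 t=0ms: DENY

Answer: AAADD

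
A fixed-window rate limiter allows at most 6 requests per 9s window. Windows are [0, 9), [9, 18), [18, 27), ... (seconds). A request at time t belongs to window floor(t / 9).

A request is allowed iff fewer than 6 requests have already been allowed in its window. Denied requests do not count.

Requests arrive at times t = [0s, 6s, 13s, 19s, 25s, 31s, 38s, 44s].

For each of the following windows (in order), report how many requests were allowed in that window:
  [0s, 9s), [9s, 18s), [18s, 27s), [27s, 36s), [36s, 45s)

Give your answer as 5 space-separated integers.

Answer: 2 1 2 1 2

Derivation:
Processing requests:
  req#1 t=0s (window 0): ALLOW
  req#2 t=6s (window 0): ALLOW
  req#3 t=13s (window 1): ALLOW
  req#4 t=19s (window 2): ALLOW
  req#5 t=25s (window 2): ALLOW
  req#6 t=31s (window 3): ALLOW
  req#7 t=38s (window 4): ALLOW
  req#8 t=44s (window 4): ALLOW

Allowed counts by window: 2 1 2 1 2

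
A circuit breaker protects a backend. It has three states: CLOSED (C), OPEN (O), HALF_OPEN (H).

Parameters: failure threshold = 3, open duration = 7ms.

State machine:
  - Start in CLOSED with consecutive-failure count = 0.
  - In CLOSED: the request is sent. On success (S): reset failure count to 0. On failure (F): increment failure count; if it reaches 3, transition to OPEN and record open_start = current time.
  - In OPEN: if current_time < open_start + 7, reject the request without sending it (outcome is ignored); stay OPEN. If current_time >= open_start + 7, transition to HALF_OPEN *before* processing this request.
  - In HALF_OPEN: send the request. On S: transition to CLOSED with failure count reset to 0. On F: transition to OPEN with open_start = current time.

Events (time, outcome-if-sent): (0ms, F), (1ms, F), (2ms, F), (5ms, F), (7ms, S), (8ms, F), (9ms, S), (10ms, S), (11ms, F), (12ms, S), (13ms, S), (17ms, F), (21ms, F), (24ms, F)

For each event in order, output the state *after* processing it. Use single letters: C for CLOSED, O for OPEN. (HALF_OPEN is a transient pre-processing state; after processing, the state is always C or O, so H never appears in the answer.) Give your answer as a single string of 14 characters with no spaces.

State after each event:
  event#1 t=0ms outcome=F: state=CLOSED
  event#2 t=1ms outcome=F: state=CLOSED
  event#3 t=2ms outcome=F: state=OPEN
  event#4 t=5ms outcome=F: state=OPEN
  event#5 t=7ms outcome=S: state=OPEN
  event#6 t=8ms outcome=F: state=OPEN
  event#7 t=9ms outcome=S: state=CLOSED
  event#8 t=10ms outcome=S: state=CLOSED
  event#9 t=11ms outcome=F: state=CLOSED
  event#10 t=12ms outcome=S: state=CLOSED
  event#11 t=13ms outcome=S: state=CLOSED
  event#12 t=17ms outcome=F: state=CLOSED
  event#13 t=21ms outcome=F: state=CLOSED
  event#14 t=24ms outcome=F: state=OPEN

Answer: CCOOOOCCCCCCCO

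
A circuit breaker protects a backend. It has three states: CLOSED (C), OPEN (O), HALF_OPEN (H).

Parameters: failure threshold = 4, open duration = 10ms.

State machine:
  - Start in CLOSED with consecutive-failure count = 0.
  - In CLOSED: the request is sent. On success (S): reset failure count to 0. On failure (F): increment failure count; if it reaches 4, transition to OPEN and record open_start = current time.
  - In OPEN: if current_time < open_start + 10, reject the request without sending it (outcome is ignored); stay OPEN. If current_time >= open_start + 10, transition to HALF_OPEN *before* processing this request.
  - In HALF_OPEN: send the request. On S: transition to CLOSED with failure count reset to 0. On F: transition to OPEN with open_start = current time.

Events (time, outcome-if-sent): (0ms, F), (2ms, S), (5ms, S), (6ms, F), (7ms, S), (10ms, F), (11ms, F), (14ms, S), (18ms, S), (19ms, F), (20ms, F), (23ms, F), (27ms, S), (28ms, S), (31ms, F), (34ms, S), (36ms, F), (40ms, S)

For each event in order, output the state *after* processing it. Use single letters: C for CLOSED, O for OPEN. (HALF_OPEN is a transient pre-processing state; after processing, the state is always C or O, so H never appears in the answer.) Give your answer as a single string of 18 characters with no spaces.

Answer: CCCCCCCCCCCCCCCCCC

Derivation:
State after each event:
  event#1 t=0ms outcome=F: state=CLOSED
  event#2 t=2ms outcome=S: state=CLOSED
  event#3 t=5ms outcome=S: state=CLOSED
  event#4 t=6ms outcome=F: state=CLOSED
  event#5 t=7ms outcome=S: state=CLOSED
  event#6 t=10ms outcome=F: state=CLOSED
  event#7 t=11ms outcome=F: state=CLOSED
  event#8 t=14ms outcome=S: state=CLOSED
  event#9 t=18ms outcome=S: state=CLOSED
  event#10 t=19ms outcome=F: state=CLOSED
  event#11 t=20ms outcome=F: state=CLOSED
  event#12 t=23ms outcome=F: state=CLOSED
  event#13 t=27ms outcome=S: state=CLOSED
  event#14 t=28ms outcome=S: state=CLOSED
  event#15 t=31ms outcome=F: state=CLOSED
  event#16 t=34ms outcome=S: state=CLOSED
  event#17 t=36ms outcome=F: state=CLOSED
  event#18 t=40ms outcome=S: state=CLOSED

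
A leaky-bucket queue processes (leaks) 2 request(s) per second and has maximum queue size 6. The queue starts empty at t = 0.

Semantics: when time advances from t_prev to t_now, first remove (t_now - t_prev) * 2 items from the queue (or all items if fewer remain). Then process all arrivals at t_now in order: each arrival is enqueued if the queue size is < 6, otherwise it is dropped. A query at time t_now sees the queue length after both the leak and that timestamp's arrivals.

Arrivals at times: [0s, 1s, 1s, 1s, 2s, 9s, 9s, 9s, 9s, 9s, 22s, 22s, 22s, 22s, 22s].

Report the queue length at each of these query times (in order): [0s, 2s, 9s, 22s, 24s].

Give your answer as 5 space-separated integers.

Queue lengths at query times:
  query t=0s: backlog = 1
  query t=2s: backlog = 2
  query t=9s: backlog = 5
  query t=22s: backlog = 5
  query t=24s: backlog = 1

Answer: 1 2 5 5 1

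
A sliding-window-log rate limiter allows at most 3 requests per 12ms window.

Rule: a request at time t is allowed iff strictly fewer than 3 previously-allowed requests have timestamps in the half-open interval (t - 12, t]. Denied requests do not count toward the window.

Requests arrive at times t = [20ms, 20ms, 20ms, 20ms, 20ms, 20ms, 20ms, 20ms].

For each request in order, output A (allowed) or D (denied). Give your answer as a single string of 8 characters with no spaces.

Tracking allowed requests in the window:
  req#1 t=20ms: ALLOW
  req#2 t=20ms: ALLOW
  req#3 t=20ms: ALLOW
  req#4 t=20ms: DENY
  req#5 t=20ms: DENY
  req#6 t=20ms: DENY
  req#7 t=20ms: DENY
  req#8 t=20ms: DENY

Answer: AAADDDDD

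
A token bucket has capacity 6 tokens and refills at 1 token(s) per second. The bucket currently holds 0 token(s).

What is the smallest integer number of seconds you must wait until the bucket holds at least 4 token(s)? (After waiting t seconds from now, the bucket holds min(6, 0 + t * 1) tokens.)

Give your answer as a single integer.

Need 0 + t * 1 >= 4, so t >= 4/1.
Smallest integer t = ceil(4/1) = 4.

Answer: 4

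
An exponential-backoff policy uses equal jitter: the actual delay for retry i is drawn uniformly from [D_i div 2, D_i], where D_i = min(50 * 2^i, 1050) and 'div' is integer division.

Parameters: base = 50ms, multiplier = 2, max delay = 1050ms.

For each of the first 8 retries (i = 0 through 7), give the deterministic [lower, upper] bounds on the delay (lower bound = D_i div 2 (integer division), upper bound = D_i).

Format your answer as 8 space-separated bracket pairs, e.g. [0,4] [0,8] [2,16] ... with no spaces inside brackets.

Answer: [25,50] [50,100] [100,200] [200,400] [400,800] [525,1050] [525,1050] [525,1050]

Derivation:
Computing bounds per retry:
  i=0: D_i=min(50*2^0,1050)=50, bounds=[25,50]
  i=1: D_i=min(50*2^1,1050)=100, bounds=[50,100]
  i=2: D_i=min(50*2^2,1050)=200, bounds=[100,200]
  i=3: D_i=min(50*2^3,1050)=400, bounds=[200,400]
  i=4: D_i=min(50*2^4,1050)=800, bounds=[400,800]
  i=5: D_i=min(50*2^5,1050)=1050, bounds=[525,1050]
  i=6: D_i=min(50*2^6,1050)=1050, bounds=[525,1050]
  i=7: D_i=min(50*2^7,1050)=1050, bounds=[525,1050]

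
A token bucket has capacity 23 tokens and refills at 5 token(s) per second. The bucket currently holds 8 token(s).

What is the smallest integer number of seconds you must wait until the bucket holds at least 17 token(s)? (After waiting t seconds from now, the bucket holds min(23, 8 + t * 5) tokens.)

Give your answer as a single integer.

Answer: 2

Derivation:
Need 8 + t * 5 >= 17, so t >= 9/5.
Smallest integer t = ceil(9/5) = 2.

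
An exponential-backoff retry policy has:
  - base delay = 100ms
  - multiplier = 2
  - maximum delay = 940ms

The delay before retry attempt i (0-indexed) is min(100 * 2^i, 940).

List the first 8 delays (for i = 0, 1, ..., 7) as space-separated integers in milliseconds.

Computing each delay:
  i=0: min(100*2^0, 940) = 100
  i=1: min(100*2^1, 940) = 200
  i=2: min(100*2^2, 940) = 400
  i=3: min(100*2^3, 940) = 800
  i=4: min(100*2^4, 940) = 940
  i=5: min(100*2^5, 940) = 940
  i=6: min(100*2^6, 940) = 940
  i=7: min(100*2^7, 940) = 940

Answer: 100 200 400 800 940 940 940 940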